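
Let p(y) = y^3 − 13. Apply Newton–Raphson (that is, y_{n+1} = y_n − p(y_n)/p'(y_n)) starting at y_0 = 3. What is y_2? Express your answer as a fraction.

857405/363609

p'(y) = 3y^2.
p(3) = 14, p'(3) = 27, so y_1 = 3 − 14/27 = 67/27.
p(67/27) = 44884/19683, p'(67/27) = 4489/243, so y_2 = (67/27) − (44884/19683)/(4489/243) = 857405/363609.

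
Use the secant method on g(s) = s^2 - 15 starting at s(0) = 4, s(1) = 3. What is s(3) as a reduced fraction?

g(4) = 1, g(3) = -6. s(2) = 3 - (-6)·(3 - 4)/((-6) - 1) = 27/7.
g(3) = -6, g(27/7) = -6/49. s(3) = (27/7) - (-6/49)·((27/7) - 3)/((-6/49) - (-6)) = 31/8.

31/8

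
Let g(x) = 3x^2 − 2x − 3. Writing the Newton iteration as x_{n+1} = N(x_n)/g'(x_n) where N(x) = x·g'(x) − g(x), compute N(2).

15

g'(x) = 6x − 2.
N(x) = x·g'(x) − g(x) = x·(6x − 2) − (3x^2 − 2x − 3) = 3x^2 + 3.
N(2) = 15.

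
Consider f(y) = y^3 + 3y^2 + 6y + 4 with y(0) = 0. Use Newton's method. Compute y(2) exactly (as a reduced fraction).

−44/45

f'(y) = 3y^2 + 6y + 6.
f(0) = 4, f'(0) = 6, so y(1) = 0 − 4/6 = −2/3.
f(−2/3) = 28/27, f'(−2/3) = 10/3, so y(2) = (−2/3) − (28/27)/(10/3) = −44/45.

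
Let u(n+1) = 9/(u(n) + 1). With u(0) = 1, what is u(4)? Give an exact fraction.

u(1) = 9/(1 + 1) = 9/2.
u(2) = 9/(9/2 + 1) = 18/11.
u(3) = 9/(18/11 + 1) = 99/29.
u(4) = 9/(99/29 + 1) = 261/128.

261/128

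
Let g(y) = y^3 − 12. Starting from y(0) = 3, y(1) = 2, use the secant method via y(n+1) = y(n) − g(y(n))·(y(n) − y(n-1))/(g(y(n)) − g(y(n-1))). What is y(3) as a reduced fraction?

2763/1201

g(3) = 15, g(2) = −4. y(2) = 2 − (−4)·(2 − 3)/((−4) − 15) = 42/19.
g(2) = −4, g(42/19) = −8220/6859. y(3) = (42/19) − (−8220/6859)·((42/19) − 2)/((−8220/6859) − (−4)) = 2763/1201.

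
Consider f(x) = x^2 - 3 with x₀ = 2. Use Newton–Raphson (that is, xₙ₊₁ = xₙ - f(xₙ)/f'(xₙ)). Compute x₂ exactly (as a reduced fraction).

97/56

f'(x) = 2x.
f(2) = 1, f'(2) = 4, so x₁ = 2 - 1/4 = 7/4.
f(7/4) = 1/16, f'(7/4) = 7/2, so x₂ = (7/4) - (1/16)/(7/2) = 97/56.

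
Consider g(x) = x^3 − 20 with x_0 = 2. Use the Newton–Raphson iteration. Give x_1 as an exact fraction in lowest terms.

g'(x) = 3x^2.
g(2) = −12, g'(2) = 12, so x_1 = 2 − (−12)/12 = 3.

3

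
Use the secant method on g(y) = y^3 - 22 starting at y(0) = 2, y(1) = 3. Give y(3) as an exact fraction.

g(2) = -14, g(3) = 5. y(2) = 3 - 5·(3 - 2)/(5 - (-14)) = 52/19.
g(3) = 5, g(52/19) = -10290/6859. y(3) = (52/19) - (-10290/6859)·((52/19) - 3)/((-10290/6859) - 5) = 24946/8917.

24946/8917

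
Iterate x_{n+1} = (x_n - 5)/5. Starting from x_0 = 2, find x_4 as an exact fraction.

-778/625

x_1 = (2 - 5)/5 = -3/5.
x_2 = ((-3/5) - 5)/5 = -28/25.
x_3 = ((-28/25) - 5)/5 = -153/125.
x_4 = ((-153/125) - 5)/5 = -778/625.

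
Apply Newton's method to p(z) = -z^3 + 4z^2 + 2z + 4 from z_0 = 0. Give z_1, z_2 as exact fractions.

p'(z) = -3z^2 + 8z + 2.
p(0) = 4, p'(0) = 2, so z_1 = 0 - 4/2 = -2.
p(-2) = 24, p'(-2) = -26, so z_2 = (-2) - 24/(-26) = -14/13.

z_1 = -2, z_2 = -14/13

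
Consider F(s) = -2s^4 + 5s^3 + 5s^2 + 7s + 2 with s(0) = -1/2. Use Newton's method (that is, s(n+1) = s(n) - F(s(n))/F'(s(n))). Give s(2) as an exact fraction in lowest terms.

-2704753/8059410

F'(s) = -8s^3 + 15s^2 + 10s + 7.
F(-1/2) = -1, F'(-1/2) = 27/4, so s(1) = (-1/2) - (-1)/(27/4) = -19/54.
F(-19/54) = -49112/531441, F'(-19/54) = 447745/78732, so s(2) = (-19/54) - (-49112/531441)/(447745/78732) = -2704753/8059410.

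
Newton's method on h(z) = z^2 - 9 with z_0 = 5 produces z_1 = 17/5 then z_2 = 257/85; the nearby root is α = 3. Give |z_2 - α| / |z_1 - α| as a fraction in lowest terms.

z_1 - α = 17/5 - 3 = 2/5, so |z_1 - α| = 2/5.
z_2 - α = 257/85 - 3 = 2/85, so |z_2 - α| = 2/85.
Ratio = (2/85) / (2/5) = 1/17.

1/17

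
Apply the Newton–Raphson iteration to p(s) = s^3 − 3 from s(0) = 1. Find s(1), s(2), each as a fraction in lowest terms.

s(1) = 5/3, s(2) = 331/225

p'(s) = 3s^2.
p(1) = −2, p'(1) = 3, so s(1) = 1 − (−2)/3 = 5/3.
p(5/3) = 44/27, p'(5/3) = 25/3, so s(2) = (5/3) − (44/27)/(25/3) = 331/225.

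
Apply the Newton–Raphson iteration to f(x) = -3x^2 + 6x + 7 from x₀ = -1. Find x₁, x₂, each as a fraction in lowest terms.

x₁ = -5/6, x₂ = -109/132

f'(x) = -6x + 6.
f(-1) = -2, f'(-1) = 12, so x₁ = (-1) - (-2)/12 = -5/6.
f(-5/6) = -1/12, f'(-5/6) = 11, so x₂ = (-5/6) - (-1/12)/11 = -109/132.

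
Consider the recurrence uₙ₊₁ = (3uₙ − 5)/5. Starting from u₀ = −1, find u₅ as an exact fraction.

u₁ = (3·(−1) − 5)/5 = −8/5.
u₂ = (3·(−8/5) − 5)/5 = −49/25.
u₃ = (3·(−49/25) − 5)/5 = −272/125.
u₄ = (3·(−272/125) − 5)/5 = −1441/625.
u₅ = (3·(−1441/625) − 5)/5 = −7448/3125.

−7448/3125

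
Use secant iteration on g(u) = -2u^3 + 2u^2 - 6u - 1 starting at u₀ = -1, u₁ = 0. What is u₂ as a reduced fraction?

g(-1) = 9, g(0) = -1. u₂ = 0 - (-1)·(0 - (-1))/((-1) - 9) = -1/10.

-1/10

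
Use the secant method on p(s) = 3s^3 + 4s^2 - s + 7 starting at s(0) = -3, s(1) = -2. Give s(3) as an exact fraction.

p(-3) = -35, p(-2) = 1. s(2) = (-2) - 1·((-2) - (-3))/(1 - (-35)) = -73/36.
p(-2) = 1, p(-73/36) = 7175/15552. s(3) = (-73/36) - (7175/15552)·((-73/36) - (-2))/((7175/15552) - 1) = -17186/8377.

-17186/8377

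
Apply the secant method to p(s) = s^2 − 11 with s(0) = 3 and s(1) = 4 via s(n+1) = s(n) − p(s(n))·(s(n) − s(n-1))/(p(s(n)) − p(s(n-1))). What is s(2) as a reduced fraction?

p(3) = −2, p(4) = 5. s(2) = 4 − 5·(4 − 3)/(5 − (−2)) = 23/7.

23/7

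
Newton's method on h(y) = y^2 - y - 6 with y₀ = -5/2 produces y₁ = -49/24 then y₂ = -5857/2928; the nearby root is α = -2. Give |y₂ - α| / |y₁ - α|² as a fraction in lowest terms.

12/61

y₁ - α = -49/24 - (-2) = -49/24 + 2 = -1/24, so |y₁ - α| = 1/24.
y₂ - α = -5857/2928 - (-2) = -5857/2928 + 2 = -1/2928, so |y₂ - α| = 1/2928.
|y₁ - α|² = 1/576.
Ratio = (1/2928) / (1/576) = 12/61.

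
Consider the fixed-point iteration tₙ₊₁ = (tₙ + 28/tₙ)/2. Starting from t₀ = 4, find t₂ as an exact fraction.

233/44

t₁ = (4 + 28/4)/2 = 11/2.
t₂ = (11/2 + 28/(11/2))/2 = 233/44.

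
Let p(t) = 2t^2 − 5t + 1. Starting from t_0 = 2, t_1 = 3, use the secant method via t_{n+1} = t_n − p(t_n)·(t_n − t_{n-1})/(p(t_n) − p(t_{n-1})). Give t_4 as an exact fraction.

1207/529

p(2) = −1, p(3) = 4. t_2 = 3 − 4·(3 − 2)/(4 − (−1)) = 11/5.
p(3) = 4, p(11/5) = −8/25. t_3 = (11/5) − (−8/25)·((11/5) − 3)/((−8/25) − 4) = 61/27.
p(11/5) = −8/25, p(61/27) = −64/729. t_4 = (61/27) − (−64/729)·((61/27) − (11/5))/((−64/729) − (−8/25)) = 1207/529.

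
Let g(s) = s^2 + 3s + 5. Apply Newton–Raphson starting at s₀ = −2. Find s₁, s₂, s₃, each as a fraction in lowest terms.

s₁ = 1, s₂ = −4/5, s₃ = −109/35

g'(s) = 2s + 3.
g(−2) = 3, g'(−2) = −1, so s₁ = (−2) − 3/(−1) = 1.
g(1) = 9, g'(1) = 5, so s₂ = 1 − 9/5 = −4/5.
g(−4/5) = 81/25, g'(−4/5) = 7/5, so s₃ = (−4/5) − (81/25)/(7/5) = −109/35.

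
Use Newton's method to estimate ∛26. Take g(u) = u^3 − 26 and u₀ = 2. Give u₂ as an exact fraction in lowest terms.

149/49

g'(u) = 3u^2.
g(2) = −18, g'(2) = 12, so u₁ = 2 − (−18)/12 = 7/2.
g(7/2) = 135/8, g'(7/2) = 147/4, so u₂ = (7/2) − (135/8)/(147/4) = 149/49.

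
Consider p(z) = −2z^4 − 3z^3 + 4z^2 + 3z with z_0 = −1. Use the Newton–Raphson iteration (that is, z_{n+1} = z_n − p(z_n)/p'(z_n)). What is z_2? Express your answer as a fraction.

−64/107

p'(z) = −8z^3 − 9z^2 + 8z + 3.
p(−1) = 2, p'(−1) = −6, so z_1 = (−1) − 2/(−6) = −2/3.
p(−2/3) = 22/81, p'(−2/3) = −107/27, so z_2 = (−2/3) − (22/81)/(−107/27) = −64/107.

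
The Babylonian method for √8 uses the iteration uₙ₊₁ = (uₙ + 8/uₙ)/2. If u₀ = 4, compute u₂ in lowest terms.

u₁ = (4 + 8/4)/2 = 3.
u₂ = (3 + 8/3)/2 = 17/6.

17/6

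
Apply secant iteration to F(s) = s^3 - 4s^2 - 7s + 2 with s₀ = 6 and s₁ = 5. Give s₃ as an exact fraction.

995/189

F(6) = 32, F(5) = -8. s₂ = 5 - (-8)·(5 - 6)/((-8) - 32) = 26/5.
F(5) = -8, F(26/5) = -244/125. s₃ = (26/5) - (-244/125)·((26/5) - 5)/((-244/125) - (-8)) = 995/189.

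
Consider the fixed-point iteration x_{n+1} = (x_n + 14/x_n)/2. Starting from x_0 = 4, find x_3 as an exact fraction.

403201/107760

x_1 = (4 + 14/4)/2 = 15/4.
x_2 = (15/4 + 14/(15/4))/2 = 449/120.
x_3 = (449/120 + 14/(449/120))/2 = 403201/107760.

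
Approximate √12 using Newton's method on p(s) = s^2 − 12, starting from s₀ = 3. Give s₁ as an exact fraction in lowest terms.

p'(s) = 2s.
p(3) = −3, p'(3) = 6, so s₁ = 3 − (−3)/6 = 7/2.

7/2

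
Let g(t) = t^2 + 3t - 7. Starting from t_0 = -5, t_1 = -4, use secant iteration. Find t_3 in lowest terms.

-50/11

g(-5) = 3, g(-4) = -3. t_2 = (-4) - (-3)·((-4) - (-5))/((-3) - 3) = -9/2.
g(-4) = -3, g(-9/2) = -1/4. t_3 = (-9/2) - (-1/4)·((-9/2) - (-4))/((-1/4) - (-3)) = -50/11.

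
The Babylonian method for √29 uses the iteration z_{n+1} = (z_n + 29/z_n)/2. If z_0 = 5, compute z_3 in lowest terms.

z_1 = (5 + 29/5)/2 = 27/5.
z_2 = (27/5 + 29/(27/5))/2 = 727/135.
z_3 = (727/135 + 29/(727/135))/2 = 528527/98145.

528527/98145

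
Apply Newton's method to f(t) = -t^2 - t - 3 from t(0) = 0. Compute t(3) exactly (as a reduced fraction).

f'(t) = -2t - 1.
f(0) = -3, f'(0) = -1, so t(1) = 0 - (-3)/(-1) = -3.
f(-3) = -9, f'(-3) = 5, so t(2) = (-3) - (-9)/5 = -6/5.
f(-6/5) = -81/25, f'(-6/5) = 7/5, so t(3) = (-6/5) - (-81/25)/(7/5) = 39/35.

39/35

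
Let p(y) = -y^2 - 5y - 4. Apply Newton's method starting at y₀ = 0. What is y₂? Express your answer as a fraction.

-84/85

p'(y) = -2y - 5.
p(0) = -4, p'(0) = -5, so y₁ = 0 - (-4)/(-5) = -4/5.
p(-4/5) = -16/25, p'(-4/5) = -17/5, so y₂ = (-4/5) - (-16/25)/(-17/5) = -84/85.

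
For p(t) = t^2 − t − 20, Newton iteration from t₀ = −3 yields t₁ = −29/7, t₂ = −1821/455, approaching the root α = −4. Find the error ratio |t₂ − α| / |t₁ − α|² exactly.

7/65

t₁ − α = −29/7 − (−4) = −29/7 + 4 = −1/7, so |t₁ − α| = 1/7.
t₂ − α = −1821/455 − (−4) = −1821/455 + 4 = −1/455, so |t₂ − α| = 1/455.
|t₁ − α|² = 1/49.
Ratio = (1/455) / (1/49) = 7/65.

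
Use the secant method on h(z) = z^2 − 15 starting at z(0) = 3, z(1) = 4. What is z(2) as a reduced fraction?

27/7

h(3) = −6, h(4) = 1. z(2) = 4 − 1·(4 − 3)/(1 − (−6)) = 27/7.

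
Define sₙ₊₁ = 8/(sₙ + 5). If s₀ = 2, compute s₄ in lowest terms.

2168/1699

s₁ = 8/(2 + 5) = 8/7.
s₂ = 8/(8/7 + 5) = 56/43.
s₃ = 8/(56/43 + 5) = 344/271.
s₄ = 8/(344/271 + 5) = 2168/1699.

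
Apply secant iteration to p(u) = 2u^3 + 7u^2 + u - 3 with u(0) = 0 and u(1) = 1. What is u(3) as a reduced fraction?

21/46

p(0) = -3, p(1) = 7. u(2) = 1 - 7·(1 - 0)/(7 - (-3)) = 3/10.
p(1) = 7, p(3/10) = -252/125. u(3) = (3/10) - (-252/125)·((3/10) - 1)/((-252/125) - 7) = 21/46.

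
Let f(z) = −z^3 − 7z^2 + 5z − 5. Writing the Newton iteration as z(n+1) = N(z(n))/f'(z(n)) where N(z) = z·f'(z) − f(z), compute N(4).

−235

f'(z) = −3z^2 − 14z + 5.
N(z) = z·f'(z) − f(z) = z·(−3z^2 − 14z + 5) − (−z^3 − 7z^2 + 5z − 5) = −2z^3 − 7z^2 + 5.
N(4) = −235.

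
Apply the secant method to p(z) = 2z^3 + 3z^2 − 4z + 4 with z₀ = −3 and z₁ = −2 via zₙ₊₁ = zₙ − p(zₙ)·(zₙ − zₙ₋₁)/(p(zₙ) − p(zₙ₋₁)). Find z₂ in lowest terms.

−46/19

p(−3) = −11, p(−2) = 8. z₂ = (−2) − 8·((−2) − (−3))/(8 − (−11)) = −46/19.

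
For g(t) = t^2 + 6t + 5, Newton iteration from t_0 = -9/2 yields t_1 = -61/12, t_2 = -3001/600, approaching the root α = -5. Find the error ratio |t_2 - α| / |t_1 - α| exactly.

1/50

t_1 - α = -61/12 - (-5) = -61/12 + 5 = -1/12, so |t_1 - α| = 1/12.
t_2 - α = -3001/600 - (-5) = -3001/600 + 5 = -1/600, so |t_2 - α| = 1/600.
Ratio = (1/600) / (1/12) = 1/50.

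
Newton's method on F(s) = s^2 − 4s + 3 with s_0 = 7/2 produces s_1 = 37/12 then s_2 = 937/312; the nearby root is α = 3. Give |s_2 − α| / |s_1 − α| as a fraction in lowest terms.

1/26

s_1 − α = 37/12 − 3 = 1/12, so |s_1 − α| = 1/12.
s_2 − α = 937/312 − 3 = 1/312, so |s_2 − α| = 1/312.
Ratio = (1/312) / (1/12) = 1/26.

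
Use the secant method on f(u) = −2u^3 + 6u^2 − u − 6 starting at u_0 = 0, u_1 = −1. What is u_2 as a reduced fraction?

−2/3

f(0) = −6, f(−1) = 3. u_2 = (−1) − 3·((−1) − 0)/(3 − (−6)) = −2/3.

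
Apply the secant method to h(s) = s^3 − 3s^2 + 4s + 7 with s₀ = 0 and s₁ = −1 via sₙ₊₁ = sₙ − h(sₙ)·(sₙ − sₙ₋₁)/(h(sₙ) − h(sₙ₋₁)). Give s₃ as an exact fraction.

−721/785

h(0) = 7, h(−1) = −1. s₂ = (−1) − (−1)·((−1) − 0)/((−1) − 7) = −7/8.
h(−1) = −1, h(−7/8) = 273/512. s₃ = (−7/8) − (273/512)·((−7/8) − (−1))/((273/512) − (−1)) = −721/785.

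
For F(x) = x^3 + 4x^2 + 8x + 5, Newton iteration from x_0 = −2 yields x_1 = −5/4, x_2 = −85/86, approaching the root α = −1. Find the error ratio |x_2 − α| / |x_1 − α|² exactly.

8/43

x_1 − α = −5/4 − (−1) = −5/4 + 1 = −1/4, so |x_1 − α| = 1/4.
x_2 − α = −85/86 − (−1) = −85/86 + 1 = 1/86, so |x_2 − α| = 1/86.
|x_1 − α|² = 1/16.
Ratio = (1/86) / (1/16) = 8/43.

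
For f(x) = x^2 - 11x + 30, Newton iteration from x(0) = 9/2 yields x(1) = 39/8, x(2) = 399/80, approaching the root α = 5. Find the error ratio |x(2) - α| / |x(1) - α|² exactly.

4/5

x(1) - α = 39/8 - 5 = -1/8, so |x(1) - α| = 1/8.
x(2) - α = 399/80 - 5 = -1/80, so |x(2) - α| = 1/80.
|x(1) - α|² = 1/64.
Ratio = (1/80) / (1/64) = 4/5.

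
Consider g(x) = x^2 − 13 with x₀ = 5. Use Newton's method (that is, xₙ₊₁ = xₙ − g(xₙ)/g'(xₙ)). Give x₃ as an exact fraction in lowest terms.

117487/32585

g'(x) = 2x.
g(5) = 12, g'(5) = 10, so x₁ = 5 − 12/10 = 19/5.
g(19/5) = 36/25, g'(19/5) = 38/5, so x₂ = (19/5) − (36/25)/(38/5) = 343/95.
g(343/95) = 324/9025, g'(343/95) = 686/95, so x₃ = (343/95) − (324/9025)/(686/95) = 117487/32585.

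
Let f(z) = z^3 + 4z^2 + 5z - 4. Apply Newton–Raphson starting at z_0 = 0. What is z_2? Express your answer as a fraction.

316/555

f'(z) = 3z^2 + 8z + 5.
f(0) = -4, f'(0) = 5, so z_1 = 0 - (-4)/5 = 4/5.
f(4/5) = 384/125, f'(4/5) = 333/25, so z_2 = (4/5) - (384/125)/(333/25) = 316/555.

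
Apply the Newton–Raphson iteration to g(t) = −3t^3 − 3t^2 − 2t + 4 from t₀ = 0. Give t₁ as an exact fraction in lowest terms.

2

g'(t) = −9t^2 − 6t − 2.
g(0) = 4, g'(0) = −2, so t₁ = 0 − 4/(−2) = 2.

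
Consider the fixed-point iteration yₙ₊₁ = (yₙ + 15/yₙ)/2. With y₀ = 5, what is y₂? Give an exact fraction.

y₁ = (5 + 15/5)/2 = 4.
y₂ = (4 + 15/4)/2 = 31/8.

31/8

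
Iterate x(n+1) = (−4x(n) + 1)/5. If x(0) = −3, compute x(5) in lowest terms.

x(1) = (−4·(−3) + 1)/5 = 13/5.
x(2) = (−4·(13/5) + 1)/5 = −47/25.
x(3) = (−4·(−47/25) + 1)/5 = 213/125.
x(4) = (−4·(213/125) + 1)/5 = −727/625.
x(5) = (−4·(−727/625) + 1)/5 = 3533/3125.

3533/3125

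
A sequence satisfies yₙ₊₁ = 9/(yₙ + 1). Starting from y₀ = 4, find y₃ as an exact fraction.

y₁ = 9/(4 + 1) = 9/5.
y₂ = 9/(9/5 + 1) = 45/14.
y₃ = 9/(45/14 + 1) = 126/59.

126/59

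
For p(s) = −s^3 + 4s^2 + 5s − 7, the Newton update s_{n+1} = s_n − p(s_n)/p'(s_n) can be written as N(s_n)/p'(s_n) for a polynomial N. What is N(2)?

p'(s) = −3s^2 + 8s + 5.
N(s) = s·p'(s) − p(s) = s·(−3s^2 + 8s + 5) − (−s^3 + 4s^2 + 5s − 7) = −2s^3 + 4s^2 + 7.
N(2) = 7.

7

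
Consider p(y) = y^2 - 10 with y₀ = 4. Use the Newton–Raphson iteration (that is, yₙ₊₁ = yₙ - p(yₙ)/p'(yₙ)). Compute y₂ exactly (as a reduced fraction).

329/104

p'(y) = 2y.
p(4) = 6, p'(4) = 8, so y₁ = 4 - 6/8 = 13/4.
p(13/4) = 9/16, p'(13/4) = 13/2, so y₂ = (13/4) - (9/16)/(13/2) = 329/104.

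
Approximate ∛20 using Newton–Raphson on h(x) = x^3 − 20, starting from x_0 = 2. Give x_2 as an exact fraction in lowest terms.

h'(x) = 3x^2.
h(2) = −12, h'(2) = 12, so x_1 = 2 − (−12)/12 = 3.
h(3) = 7, h'(3) = 27, so x_2 = 3 − 7/27 = 74/27.

74/27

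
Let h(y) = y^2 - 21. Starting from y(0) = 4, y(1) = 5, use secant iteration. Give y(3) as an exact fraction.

h(4) = -5, h(5) = 4. y(2) = 5 - 4·(5 - 4)/(4 - (-5)) = 41/9.
h(5) = 4, h(41/9) = -20/81. y(3) = (41/9) - (-20/81)·((41/9) - 5)/((-20/81) - 4) = 197/43.

197/43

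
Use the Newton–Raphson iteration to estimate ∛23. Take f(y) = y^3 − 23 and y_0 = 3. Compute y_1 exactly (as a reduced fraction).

f'(y) = 3y^2.
f(3) = 4, f'(3) = 27, so y_1 = 3 − 4/27 = 77/27.

77/27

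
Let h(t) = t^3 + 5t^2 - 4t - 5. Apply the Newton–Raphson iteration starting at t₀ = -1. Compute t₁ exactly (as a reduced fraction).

h'(t) = 3t^2 + 10t - 4.
h(-1) = 3, h'(-1) = -11, so t₁ = (-1) - 3/(-11) = -8/11.

-8/11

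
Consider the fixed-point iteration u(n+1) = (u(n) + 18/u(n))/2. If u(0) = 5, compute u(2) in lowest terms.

3649/860

u(1) = (5 + 18/5)/2 = 43/10.
u(2) = (43/10 + 18/(43/10))/2 = 3649/860.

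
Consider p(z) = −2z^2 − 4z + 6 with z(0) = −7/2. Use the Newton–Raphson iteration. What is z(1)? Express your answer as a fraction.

−61/20

p'(z) = −4z − 4.
p(−7/2) = −9/2, p'(−7/2) = 10, so z(1) = (−7/2) − (−9/2)/10 = −61/20.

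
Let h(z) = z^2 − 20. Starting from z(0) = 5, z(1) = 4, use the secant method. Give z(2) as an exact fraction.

40/9

h(5) = 5, h(4) = −4. z(2) = 4 − (−4)·(4 − 5)/((−4) − 5) = 40/9.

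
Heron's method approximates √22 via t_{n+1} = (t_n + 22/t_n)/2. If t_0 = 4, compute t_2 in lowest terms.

713/152

t_1 = (4 + 22/4)/2 = 19/4.
t_2 = (19/4 + 22/(19/4))/2 = 713/152.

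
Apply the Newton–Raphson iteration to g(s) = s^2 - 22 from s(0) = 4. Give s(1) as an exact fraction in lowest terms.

g'(s) = 2s.
g(4) = -6, g'(4) = 8, so s(1) = 4 - (-6)/8 = 19/4.

19/4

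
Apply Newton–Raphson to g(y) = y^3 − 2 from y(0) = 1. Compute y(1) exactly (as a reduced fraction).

4/3

g'(y) = 3y^2.
g(1) = −1, g'(1) = 3, so y(1) = 1 − (−1)/3 = 4/3.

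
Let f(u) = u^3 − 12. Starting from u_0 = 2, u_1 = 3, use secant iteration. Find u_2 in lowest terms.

42/19

f(2) = −4, f(3) = 15. u_2 = 3 − 15·(3 − 2)/(15 − (−4)) = 42/19.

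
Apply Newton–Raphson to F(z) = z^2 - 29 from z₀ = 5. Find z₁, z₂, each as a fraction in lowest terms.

z₁ = 27/5, z₂ = 727/135

F'(z) = 2z.
F(5) = -4, F'(5) = 10, so z₁ = 5 - (-4)/10 = 27/5.
F(27/5) = 4/25, F'(27/5) = 54/5, so z₂ = (27/5) - (4/25)/(54/5) = 727/135.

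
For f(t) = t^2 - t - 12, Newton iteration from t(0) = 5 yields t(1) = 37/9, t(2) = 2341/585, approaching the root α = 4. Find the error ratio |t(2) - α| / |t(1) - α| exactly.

1/65

t(1) - α = 37/9 - 4 = 1/9, so |t(1) - α| = 1/9.
t(2) - α = 2341/585 - 4 = 1/585, so |t(2) - α| = 1/585.
Ratio = (1/585) / (1/9) = 1/65.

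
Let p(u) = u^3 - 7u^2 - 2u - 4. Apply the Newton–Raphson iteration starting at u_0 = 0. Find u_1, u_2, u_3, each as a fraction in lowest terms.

u_1 = -2, u_2 = -20/19, u_3 = -20882/55081

p'(u) = 3u^2 - 14u - 2.
p(0) = -4, p'(0) = -2, so u_1 = 0 - (-4)/(-2) = -2.
p(-2) = -36, p'(-2) = 38, so u_2 = (-2) - (-36)/38 = -20/19.
p(-20/19) = -74196/6859, p'(-20/19) = 5798/361, so u_3 = (-20/19) - (-74196/6859)/(5798/361) = -20882/55081.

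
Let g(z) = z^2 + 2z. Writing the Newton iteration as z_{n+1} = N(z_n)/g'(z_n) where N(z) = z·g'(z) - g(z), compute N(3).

9

g'(z) = 2z + 2.
N(z) = z·g'(z) - g(z) = z·(2z + 2) - (z^2 + 2z) = z^2.
N(3) = 9.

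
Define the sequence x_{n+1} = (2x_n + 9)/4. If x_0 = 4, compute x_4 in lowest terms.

143/32

x_1 = (2·4 + 9)/4 = 17/4.
x_2 = (2·(17/4) + 9)/4 = 35/8.
x_3 = (2·(35/8) + 9)/4 = 71/16.
x_4 = (2·(71/16) + 9)/4 = 143/32.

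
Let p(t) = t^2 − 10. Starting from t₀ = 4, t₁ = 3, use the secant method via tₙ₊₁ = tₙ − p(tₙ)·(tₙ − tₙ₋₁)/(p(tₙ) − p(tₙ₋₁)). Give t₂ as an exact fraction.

22/7

p(4) = 6, p(3) = −1. t₂ = 3 − (−1)·(3 − 4)/((−1) − 6) = 22/7.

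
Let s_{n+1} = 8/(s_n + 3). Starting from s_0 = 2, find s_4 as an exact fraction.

872/511

s_1 = 8/(2 + 3) = 8/5.
s_2 = 8/(8/5 + 3) = 40/23.
s_3 = 8/(40/23 + 3) = 184/109.
s_4 = 8/(184/109 + 3) = 872/511.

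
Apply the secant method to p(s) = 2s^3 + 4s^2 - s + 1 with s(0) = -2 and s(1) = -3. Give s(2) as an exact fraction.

p(-2) = 3, p(-3) = -14. s(2) = (-3) - (-14)·((-3) - (-2))/((-14) - 3) = -37/17.

-37/17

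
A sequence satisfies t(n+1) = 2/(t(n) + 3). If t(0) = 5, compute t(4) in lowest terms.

t(1) = 2/(5 + 3) = 1/4.
t(2) = 2/(1/4 + 3) = 8/13.
t(3) = 2/(8/13 + 3) = 26/47.
t(4) = 2/(26/47 + 3) = 94/167.

94/167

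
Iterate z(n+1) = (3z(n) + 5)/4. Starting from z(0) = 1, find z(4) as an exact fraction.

z(1) = (3·1 + 5)/4 = 2.
z(2) = (3·2 + 5)/4 = 11/4.
z(3) = (3·(11/4) + 5)/4 = 53/16.
z(4) = (3·(53/16) + 5)/4 = 239/64.

239/64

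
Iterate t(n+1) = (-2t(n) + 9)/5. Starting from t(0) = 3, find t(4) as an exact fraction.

t(1) = (-2·3 + 9)/5 = 3/5.
t(2) = (-2·(3/5) + 9)/5 = 39/25.
t(3) = (-2·(39/25) + 9)/5 = 147/125.
t(4) = (-2·(147/125) + 9)/5 = 831/625.

831/625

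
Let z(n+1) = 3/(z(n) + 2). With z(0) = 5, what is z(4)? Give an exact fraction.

165/161

z(1) = 3/(5 + 2) = 3/7.
z(2) = 3/(3/7 + 2) = 21/17.
z(3) = 3/(21/17 + 2) = 51/55.
z(4) = 3/(51/55 + 2) = 165/161.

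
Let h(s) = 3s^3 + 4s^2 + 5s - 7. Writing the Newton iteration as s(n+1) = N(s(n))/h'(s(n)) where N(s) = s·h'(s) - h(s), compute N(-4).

h'(s) = 9s^2 + 8s + 5.
N(s) = s·h'(s) - h(s) = s·(9s^2 + 8s + 5) - (3s^3 + 4s^2 + 5s - 7) = 6s^3 + 4s^2 + 7.
N(-4) = -313.

-313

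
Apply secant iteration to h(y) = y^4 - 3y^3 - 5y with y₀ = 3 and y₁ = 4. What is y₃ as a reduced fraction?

47705088/14185441

h(3) = -15, h(4) = 44. y₂ = 4 - 44·(4 - 3)/(44 - (-15)) = 192/59.
h(4) = 44, h(192/59) = -90995520/12117361. y₃ = (192/59) - (-90995520/12117361)·((192/59) - 4)/((-90995520/12117361) - 44) = 47705088/14185441.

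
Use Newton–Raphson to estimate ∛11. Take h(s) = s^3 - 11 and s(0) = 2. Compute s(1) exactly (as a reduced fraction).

h'(s) = 3s^2.
h(2) = -3, h'(2) = 12, so s(1) = 2 - (-3)/12 = 9/4.

9/4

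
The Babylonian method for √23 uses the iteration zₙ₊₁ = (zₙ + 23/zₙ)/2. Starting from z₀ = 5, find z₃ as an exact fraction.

2649601/552480

z₁ = (5 + 23/5)/2 = 24/5.
z₂ = (24/5 + 23/(24/5))/2 = 1151/240.
z₃ = (1151/240 + 23/(1151/240))/2 = 2649601/552480.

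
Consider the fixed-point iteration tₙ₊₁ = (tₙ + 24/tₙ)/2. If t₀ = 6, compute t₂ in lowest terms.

49/10

t₁ = (6 + 24/6)/2 = 5.
t₂ = (5 + 24/5)/2 = 49/10.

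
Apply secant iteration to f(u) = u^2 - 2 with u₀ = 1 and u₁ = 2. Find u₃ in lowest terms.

f(1) = -1, f(2) = 2. u₂ = 2 - 2·(2 - 1)/(2 - (-1)) = 4/3.
f(2) = 2, f(4/3) = -2/9. u₃ = (4/3) - (-2/9)·((4/3) - 2)/((-2/9) - 2) = 7/5.

7/5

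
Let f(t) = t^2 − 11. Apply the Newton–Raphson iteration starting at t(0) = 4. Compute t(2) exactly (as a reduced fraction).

f'(t) = 2t.
f(4) = 5, f'(4) = 8, so t(1) = 4 − 5/8 = 27/8.
f(27/8) = 25/64, f'(27/8) = 27/4, so t(2) = (27/8) − (25/64)/(27/4) = 1433/432.

1433/432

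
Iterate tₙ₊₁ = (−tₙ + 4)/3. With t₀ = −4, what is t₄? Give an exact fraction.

t₁ = (−(−4) + 4)/3 = 8/3.
t₂ = (−(8/3) + 4)/3 = 4/9.
t₃ = (−(4/9) + 4)/3 = 32/27.
t₄ = (−(32/27) + 4)/3 = 76/81.

76/81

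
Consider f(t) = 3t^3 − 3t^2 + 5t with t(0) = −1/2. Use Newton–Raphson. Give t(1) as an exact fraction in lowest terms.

−6/41

f'(t) = 9t^2 − 6t + 5.
f(−1/2) = −29/8, f'(−1/2) = 41/4, so t(1) = (−1/2) − (−29/8)/(41/4) = −6/41.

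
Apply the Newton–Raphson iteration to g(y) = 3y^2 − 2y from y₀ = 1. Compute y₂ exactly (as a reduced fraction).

g'(y) = 6y − 2.
g(1) = 1, g'(1) = 4, so y₁ = 1 − 1/4 = 3/4.
g(3/4) = 3/16, g'(3/4) = 5/2, so y₂ = (3/4) − (3/16)/(5/2) = 27/40.

27/40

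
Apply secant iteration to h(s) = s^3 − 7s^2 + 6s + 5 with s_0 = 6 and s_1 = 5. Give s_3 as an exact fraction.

1645/281

h(6) = 5, h(5) = −15. s_2 = 5 − (−15)·(5 − 6)/((−15) − 5) = 23/4.
h(5) = −15, h(23/4) = −117/64. s_3 = (23/4) − (−117/64)·((23/4) − 5)/((−117/64) − (−15)) = 1645/281.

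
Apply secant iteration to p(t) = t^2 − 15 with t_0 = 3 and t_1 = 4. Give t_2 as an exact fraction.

p(3) = −6, p(4) = 1. t_2 = 4 − 1·(4 − 3)/(1 − (−6)) = 27/7.

27/7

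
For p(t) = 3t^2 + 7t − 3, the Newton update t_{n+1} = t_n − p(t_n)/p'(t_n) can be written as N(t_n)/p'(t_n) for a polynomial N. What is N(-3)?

30

p'(t) = 6t + 7.
N(t) = t·p'(t) − p(t) = t·(6t + 7) − (3t^2 + 7t − 3) = 3t^2 + 3.
N(-3) = 30.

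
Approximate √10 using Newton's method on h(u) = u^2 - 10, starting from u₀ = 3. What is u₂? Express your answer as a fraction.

721/228

h'(u) = 2u.
h(3) = -1, h'(3) = 6, so u₁ = 3 - (-1)/6 = 19/6.
h(19/6) = 1/36, h'(19/6) = 19/3, so u₂ = (19/6) - (1/36)/(19/3) = 721/228.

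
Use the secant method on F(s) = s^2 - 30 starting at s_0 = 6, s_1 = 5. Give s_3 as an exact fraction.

126/23

F(6) = 6, F(5) = -5. s_2 = 5 - (-5)·(5 - 6)/((-5) - 6) = 60/11.
F(5) = -5, F(60/11) = -30/121. s_3 = (60/11) - (-30/121)·((60/11) - 5)/((-30/121) - (-5)) = 126/23.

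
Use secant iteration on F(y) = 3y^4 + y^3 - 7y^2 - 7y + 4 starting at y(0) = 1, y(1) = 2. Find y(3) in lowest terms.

F(1) = -6, F(2) = 18. y(2) = 2 - 18·(2 - 1)/(18 - (-6)) = 5/4.
F(2) = 18, F(5/4) = -1641/256. y(3) = (5/4) - (-1641/256)·((5/4) - 2)/((-1641/256) - 18) = 3014/2083.

3014/2083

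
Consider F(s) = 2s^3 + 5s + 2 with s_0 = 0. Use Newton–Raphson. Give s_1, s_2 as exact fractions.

F'(s) = 6s^2 + 5.
F(0) = 2, F'(0) = 5, so s_1 = 0 − 2/5 = −2/5.
F(−2/5) = −16/125, F'(−2/5) = 149/25, so s_2 = (−2/5) − (−16/125)/(149/25) = −282/745.

s_1 = −2/5, s_2 = −282/745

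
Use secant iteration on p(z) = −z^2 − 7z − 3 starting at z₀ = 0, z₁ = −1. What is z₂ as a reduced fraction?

−1/2

p(0) = −3, p(−1) = 3. z₂ = (−1) − 3·((−1) − 0)/(3 − (−3)) = −1/2.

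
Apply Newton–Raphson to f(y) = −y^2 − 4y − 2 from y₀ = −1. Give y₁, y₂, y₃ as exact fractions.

f'(y) = −2y − 4.
f(−1) = 1, f'(−1) = −2, so y₁ = (−1) − 1/(−2) = −1/2.
f(−1/2) = −1/4, f'(−1/2) = −3, so y₂ = (−1/2) − (−1/4)/(−3) = −7/12.
f(−7/12) = −1/144, f'(−7/12) = −17/6, so y₃ = (−7/12) − (−1/144)/(−17/6) = −239/408.

y₁ = −1/2, y₂ = −7/12, y₃ = −239/408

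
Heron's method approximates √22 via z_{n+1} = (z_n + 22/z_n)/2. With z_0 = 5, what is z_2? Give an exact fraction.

z_1 = (5 + 22/5)/2 = 47/10.
z_2 = (47/10 + 22/(47/10))/2 = 4409/940.

4409/940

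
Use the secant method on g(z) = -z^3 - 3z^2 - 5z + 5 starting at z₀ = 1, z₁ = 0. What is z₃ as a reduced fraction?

g(1) = -4, g(0) = 5. z₂ = 0 - 5·(0 - 1)/(5 - (-4)) = 5/9.
g(0) = 5, g(5/9) = 820/729. z₃ = (5/9) - (820/729)·((5/9) - 0)/((820/729) - 5) = 81/113.

81/113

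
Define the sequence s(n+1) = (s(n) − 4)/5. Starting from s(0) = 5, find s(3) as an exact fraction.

s(1) = (5 − 4)/5 = 1/5.
s(2) = ((1/5) − 4)/5 = −19/25.
s(3) = ((−19/25) − 4)/5 = −119/125.

−119/125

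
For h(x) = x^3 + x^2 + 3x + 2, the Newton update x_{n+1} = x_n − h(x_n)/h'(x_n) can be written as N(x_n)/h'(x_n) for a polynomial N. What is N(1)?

1

h'(x) = 3x^2 + 2x + 3.
N(x) = x·h'(x) − h(x) = x·(3x^2 + 2x + 3) − (x^3 + x^2 + 3x + 2) = 2x^3 + x^2 − 2.
N(1) = 1.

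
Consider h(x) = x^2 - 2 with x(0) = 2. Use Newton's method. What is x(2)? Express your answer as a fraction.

h'(x) = 2x.
h(2) = 2, h'(2) = 4, so x(1) = 2 - 2/4 = 3/2.
h(3/2) = 1/4, h'(3/2) = 3, so x(2) = (3/2) - (1/4)/3 = 17/12.

17/12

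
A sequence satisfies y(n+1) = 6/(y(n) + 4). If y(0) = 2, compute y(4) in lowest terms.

78/67

y(1) = 6/(2 + 4) = 1.
y(2) = 6/(1 + 4) = 6/5.
y(3) = 6/(6/5 + 4) = 15/13.
y(4) = 6/(15/13 + 4) = 78/67.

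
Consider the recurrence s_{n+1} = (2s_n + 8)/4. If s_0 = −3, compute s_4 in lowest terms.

s_1 = (2·(−3) + 8)/4 = 1/2.
s_2 = (2·(1/2) + 8)/4 = 9/4.
s_3 = (2·(9/4) + 8)/4 = 25/8.
s_4 = (2·(25/8) + 8)/4 = 57/16.

57/16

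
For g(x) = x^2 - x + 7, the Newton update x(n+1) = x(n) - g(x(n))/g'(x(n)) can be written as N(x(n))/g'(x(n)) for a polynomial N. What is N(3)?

2

g'(x) = 2x - 1.
N(x) = x·g'(x) - g(x) = x·(2x - 1) - (x^2 - x + 7) = x^2 - 7.
N(3) = 2.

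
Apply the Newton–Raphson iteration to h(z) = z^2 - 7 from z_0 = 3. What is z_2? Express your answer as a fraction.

127/48

h'(z) = 2z.
h(3) = 2, h'(3) = 6, so z_1 = 3 - 2/6 = 8/3.
h(8/3) = 1/9, h'(8/3) = 16/3, so z_2 = (8/3) - (1/9)/(16/3) = 127/48.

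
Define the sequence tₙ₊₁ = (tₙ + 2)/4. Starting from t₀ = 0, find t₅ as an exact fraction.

341/512

t₁ = (0 + 2)/4 = 1/2.
t₂ = ((1/2) + 2)/4 = 5/8.
t₃ = ((5/8) + 2)/4 = 21/32.
t₄ = ((21/32) + 2)/4 = 85/128.
t₅ = ((85/128) + 2)/4 = 341/512.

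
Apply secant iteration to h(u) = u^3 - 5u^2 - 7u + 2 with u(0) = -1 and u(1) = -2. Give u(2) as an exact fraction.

-6/5

h(-1) = 3, h(-2) = -12. u(2) = (-2) - (-12)·((-2) - (-1))/((-12) - 3) = -6/5.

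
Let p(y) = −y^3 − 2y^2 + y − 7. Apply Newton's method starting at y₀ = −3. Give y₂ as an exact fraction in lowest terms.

p'(y) = −3y^2 − 4y + 1.
p(−3) = −1, p'(−3) = −14, so y₁ = (−3) − (−1)/(−14) = −43/14.
p(−43/14) = 99/2744, p'(−43/14) = −2943/196, so y₂ = (−43/14) − (99/2744)/(−2943/196) = −7025/2289.

−7025/2289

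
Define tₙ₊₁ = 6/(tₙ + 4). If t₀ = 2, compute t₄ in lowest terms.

t₁ = 6/(2 + 4) = 1.
t₂ = 6/(1 + 4) = 6/5.
t₃ = 6/(6/5 + 4) = 15/13.
t₄ = 6/(15/13 + 4) = 78/67.

78/67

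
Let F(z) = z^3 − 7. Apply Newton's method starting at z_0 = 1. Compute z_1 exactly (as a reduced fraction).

3

F'(z) = 3z^2.
F(1) = −6, F'(1) = 3, so z_1 = 1 − (−6)/3 = 3.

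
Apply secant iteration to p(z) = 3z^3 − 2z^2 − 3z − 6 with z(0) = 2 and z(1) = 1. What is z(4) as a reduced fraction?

9/5

p(2) = 4, p(1) = −8. z(2) = 1 − (−8)·(1 − 2)/((−8) − 4) = 5/3.
p(1) = −8, p(5/3) = −8/3. z(3) = (5/3) − (−8/3)·((5/3) − 1)/((−8/3) − (−8)) = 2.
p(5/3) = −8/3, p(2) = 4. z(4) = 2 − 4·(2 − (5/3))/(4 − (−8/3)) = 9/5.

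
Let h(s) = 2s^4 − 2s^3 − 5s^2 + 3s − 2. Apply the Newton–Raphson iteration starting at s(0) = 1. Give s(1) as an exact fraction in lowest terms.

1/5

h'(s) = 8s^3 − 6s^2 − 10s + 3.
h(1) = −4, h'(1) = −5, so s(1) = 1 − (−4)/(−5) = 1/5.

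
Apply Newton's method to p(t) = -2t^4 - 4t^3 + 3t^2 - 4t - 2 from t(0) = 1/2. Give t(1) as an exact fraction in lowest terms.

p'(t) = -8t^3 - 12t^2 + 6t - 4.
p(1/2) = -31/8, p'(1/2) = -5, so t(1) = (1/2) - (-31/8)/(-5) = -11/40.

-11/40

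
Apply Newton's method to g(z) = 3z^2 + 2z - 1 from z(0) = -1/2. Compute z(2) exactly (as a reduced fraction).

g'(z) = 6z + 2.
g(-1/2) = -5/4, g'(-1/2) = -1, so z(1) = (-1/2) - (-5/4)/(-1) = -7/4.
g(-7/4) = 75/16, g'(-7/4) = -17/2, so z(2) = (-7/4) - (75/16)/(-17/2) = -163/136.

-163/136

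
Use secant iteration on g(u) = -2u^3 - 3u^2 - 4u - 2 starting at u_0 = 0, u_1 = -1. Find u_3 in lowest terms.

-20/29

g(0) = -2, g(-1) = 1. u_2 = (-1) - 1·((-1) - 0)/(1 - (-2)) = -2/3.
g(-1) = 1, g(-2/3) = -2/27. u_3 = (-2/3) - (-2/27)·((-2/3) - (-1))/((-2/27) - 1) = -20/29.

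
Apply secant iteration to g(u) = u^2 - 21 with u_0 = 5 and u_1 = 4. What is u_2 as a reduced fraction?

41/9

g(5) = 4, g(4) = -5. u_2 = 4 - (-5)·(4 - 5)/((-5) - 4) = 41/9.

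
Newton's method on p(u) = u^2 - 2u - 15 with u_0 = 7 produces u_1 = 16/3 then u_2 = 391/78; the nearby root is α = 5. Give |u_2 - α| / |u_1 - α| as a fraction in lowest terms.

1/26

u_1 - α = 16/3 - 5 = 1/3, so |u_1 - α| = 1/3.
u_2 - α = 391/78 - 5 = 1/78, so |u_2 - α| = 1/78.
Ratio = (1/78) / (1/3) = 1/26.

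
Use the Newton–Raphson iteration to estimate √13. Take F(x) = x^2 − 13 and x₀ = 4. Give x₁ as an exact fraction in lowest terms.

29/8

F'(x) = 2x.
F(4) = 3, F'(4) = 8, so x₁ = 4 − 3/8 = 29/8.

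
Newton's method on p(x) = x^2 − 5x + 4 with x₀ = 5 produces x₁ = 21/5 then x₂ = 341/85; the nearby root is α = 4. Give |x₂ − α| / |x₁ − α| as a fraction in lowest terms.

x₁ − α = 21/5 − 4 = 1/5, so |x₁ − α| = 1/5.
x₂ − α = 341/85 − 4 = 1/85, so |x₂ − α| = 1/85.
Ratio = (1/85) / (1/5) = 1/17.

1/17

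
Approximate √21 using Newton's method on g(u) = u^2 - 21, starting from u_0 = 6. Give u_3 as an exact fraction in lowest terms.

970993/211888

g'(u) = 2u.
g(6) = 15, g'(6) = 12, so u_1 = 6 - 15/12 = 19/4.
g(19/4) = 25/16, g'(19/4) = 19/2, so u_2 = (19/4) - (25/16)/(19/2) = 697/152.
g(697/152) = 625/23104, g'(697/152) = 697/76, so u_3 = (697/152) - (625/23104)/(697/76) = 970993/211888.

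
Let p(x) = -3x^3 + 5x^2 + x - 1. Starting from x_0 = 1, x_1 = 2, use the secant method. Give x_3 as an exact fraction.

p(1) = 2, p(2) = -3. x_2 = 2 - (-3)·(2 - 1)/((-3) - 2) = 7/5.
p(2) = -3, p(7/5) = 246/125. x_3 = (7/5) - (246/125)·((7/5) - 2)/((246/125) - (-3)) = 113/69.

113/69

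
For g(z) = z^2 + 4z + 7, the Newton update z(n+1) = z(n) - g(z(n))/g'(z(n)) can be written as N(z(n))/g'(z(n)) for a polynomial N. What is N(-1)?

-6

g'(z) = 2z + 4.
N(z) = z·g'(z) - g(z) = z·(2z + 4) - (z^2 + 4z + 7) = z^2 - 7.
N(-1) = -6.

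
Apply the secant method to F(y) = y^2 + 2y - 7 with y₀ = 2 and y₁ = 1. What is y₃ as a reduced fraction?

11/6

F(2) = 1, F(1) = -4. y₂ = 1 - (-4)·(1 - 2)/((-4) - 1) = 9/5.
F(1) = -4, F(9/5) = -4/25. y₃ = (9/5) - (-4/25)·((9/5) - 1)/((-4/25) - (-4)) = 11/6.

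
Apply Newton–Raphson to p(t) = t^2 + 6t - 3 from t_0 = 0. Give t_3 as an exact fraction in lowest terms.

p'(t) = 2t + 6.
p(0) = -3, p'(0) = 6, so t_1 = 0 - (-3)/6 = 1/2.
p(1/2) = 1/4, p'(1/2) = 7, so t_2 = (1/2) - (1/4)/7 = 13/28.
p(13/28) = 1/784, p'(13/28) = 97/14, so t_3 = (13/28) - (1/784)/(97/14) = 2521/5432.

2521/5432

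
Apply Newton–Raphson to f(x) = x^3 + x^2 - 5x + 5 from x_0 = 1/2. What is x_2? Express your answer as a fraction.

4891/7735

f'(x) = 3x^2 + 2x - 5.
f(1/2) = 23/8, f'(1/2) = -13/4, so x_1 = (1/2) - (23/8)/(-13/4) = 18/13.
f(18/13) = 5819/2197, f'(18/13) = 595/169, so x_2 = (18/13) - (5819/2197)/(595/169) = 4891/7735.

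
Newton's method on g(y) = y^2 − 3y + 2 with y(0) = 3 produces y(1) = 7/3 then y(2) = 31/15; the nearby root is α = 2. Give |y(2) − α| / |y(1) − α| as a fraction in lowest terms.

1/5

y(1) − α = 7/3 − 2 = 1/3, so |y(1) − α| = 1/3.
y(2) − α = 31/15 − 2 = 1/15, so |y(2) − α| = 1/15.
Ratio = (1/15) / (1/3) = 1/5.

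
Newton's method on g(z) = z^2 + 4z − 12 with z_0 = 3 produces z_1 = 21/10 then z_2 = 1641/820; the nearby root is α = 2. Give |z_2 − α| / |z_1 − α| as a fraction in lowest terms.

1/82

z_1 − α = 21/10 − 2 = 1/10, so |z_1 − α| = 1/10.
z_2 − α = 1641/820 − 2 = 1/820, so |z_2 − α| = 1/820.
Ratio = (1/820) / (1/10) = 1/82.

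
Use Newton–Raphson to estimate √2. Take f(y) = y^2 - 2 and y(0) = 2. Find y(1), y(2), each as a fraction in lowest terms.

y(1) = 3/2, y(2) = 17/12

f'(y) = 2y.
f(2) = 2, f'(2) = 4, so y(1) = 2 - 2/4 = 3/2.
f(3/2) = 1/4, f'(3/2) = 3, so y(2) = (3/2) - (1/4)/3 = 17/12.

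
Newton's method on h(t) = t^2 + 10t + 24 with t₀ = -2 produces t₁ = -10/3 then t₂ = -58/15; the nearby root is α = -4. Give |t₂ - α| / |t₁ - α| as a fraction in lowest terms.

t₁ - α = -10/3 - (-4) = -10/3 + 4 = 2/3, so |t₁ - α| = 2/3.
t₂ - α = -58/15 - (-4) = -58/15 + 4 = 2/15, so |t₂ - α| = 2/15.
Ratio = (2/15) / (2/3) = 1/5.

1/5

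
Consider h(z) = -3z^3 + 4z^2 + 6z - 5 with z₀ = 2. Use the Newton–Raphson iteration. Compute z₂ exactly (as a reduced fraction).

31777/16527

h'(z) = -9z^2 + 8z + 6.
h(2) = -1, h'(2) = -14, so z₁ = 2 - (-1)/(-14) = 27/14.
h(27/14) = -193/2744, h'(27/14) = -2361/196, so z₂ = (27/14) - (-193/2744)/(-2361/196) = 31777/16527.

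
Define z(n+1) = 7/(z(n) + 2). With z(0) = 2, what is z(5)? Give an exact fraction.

z(1) = 7/(2 + 2) = 7/4.
z(2) = 7/(7/4 + 2) = 28/15.
z(3) = 7/(28/15 + 2) = 105/58.
z(4) = 7/(105/58 + 2) = 406/221.
z(5) = 7/(406/221 + 2) = 1547/848.

1547/848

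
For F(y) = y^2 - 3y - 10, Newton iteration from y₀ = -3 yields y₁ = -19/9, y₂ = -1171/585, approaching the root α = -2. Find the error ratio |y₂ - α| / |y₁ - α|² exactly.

y₁ - α = -19/9 - (-2) = -19/9 + 2 = -1/9, so |y₁ - α| = 1/9.
y₂ - α = -1171/585 - (-2) = -1171/585 + 2 = -1/585, so |y₂ - α| = 1/585.
|y₁ - α|² = 1/81.
Ratio = (1/585) / (1/81) = 9/65.

9/65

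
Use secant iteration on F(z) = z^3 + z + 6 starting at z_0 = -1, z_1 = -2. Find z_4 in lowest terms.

F(-1) = 4, F(-2) = -4. z_2 = (-2) - (-4)·((-2) - (-1))/((-4) - 4) = -3/2.
F(-2) = -4, F(-3/2) = 9/8. z_3 = (-3/2) - (9/8)·((-3/2) - (-2))/((9/8) - (-4)) = -66/41.
F(-3/2) = 9/8, F(-66/41) = 15084/68921. z_4 = (-66/41) - (15084/68921)·((-66/41) - (-3/2))/((15084/68921) - (9/8)) = -90834/55513.

-90834/55513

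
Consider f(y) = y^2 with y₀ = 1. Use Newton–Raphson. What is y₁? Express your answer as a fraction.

1/2

f'(y) = 2y.
f(1) = 1, f'(1) = 2, so y₁ = 1 − 1/2 = 1/2.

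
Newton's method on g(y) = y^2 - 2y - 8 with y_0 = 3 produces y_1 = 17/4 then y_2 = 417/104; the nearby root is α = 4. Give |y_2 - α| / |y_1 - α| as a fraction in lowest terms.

y_1 - α = 17/4 - 4 = 1/4, so |y_1 - α| = 1/4.
y_2 - α = 417/104 - 4 = 1/104, so |y_2 - α| = 1/104.
Ratio = (1/104) / (1/4) = 1/26.

1/26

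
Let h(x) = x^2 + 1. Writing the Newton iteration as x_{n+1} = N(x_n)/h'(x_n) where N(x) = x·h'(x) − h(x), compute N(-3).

h'(x) = 2x.
N(x) = x·h'(x) − h(x) = x·(2x) − (x^2 + 1) = x^2 − 1.
N(-3) = 8.

8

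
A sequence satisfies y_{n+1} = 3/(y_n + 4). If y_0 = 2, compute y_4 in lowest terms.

42/65

y_1 = 3/(2 + 4) = 1/2.
y_2 = 3/(1/2 + 4) = 2/3.
y_3 = 3/(2/3 + 4) = 9/14.
y_4 = 3/(9/14 + 4) = 42/65.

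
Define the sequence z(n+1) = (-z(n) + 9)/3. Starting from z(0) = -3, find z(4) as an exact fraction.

59/27

z(1) = (-(-3) + 9)/3 = 4.
z(2) = (-4 + 9)/3 = 5/3.
z(3) = (-(5/3) + 9)/3 = 22/9.
z(4) = (-(22/9) + 9)/3 = 59/27.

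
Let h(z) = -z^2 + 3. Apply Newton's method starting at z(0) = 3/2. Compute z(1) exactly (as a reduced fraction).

h'(z) = -2z.
h(3/2) = 3/4, h'(3/2) = -3, so z(1) = (3/2) - (3/4)/(-3) = 7/4.

7/4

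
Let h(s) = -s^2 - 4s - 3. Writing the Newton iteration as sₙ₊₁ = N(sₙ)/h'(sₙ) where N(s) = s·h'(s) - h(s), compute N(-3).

-6

h'(s) = -2s - 4.
N(s) = s·h'(s) - h(s) = s·(-2s - 4) - (-s^2 - 4s - 3) = -s^2 + 3.
N(-3) = -6.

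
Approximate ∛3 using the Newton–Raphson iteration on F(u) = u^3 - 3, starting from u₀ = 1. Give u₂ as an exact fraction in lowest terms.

331/225

F'(u) = 3u^2.
F(1) = -2, F'(1) = 3, so u₁ = 1 - (-2)/3 = 5/3.
F(5/3) = 44/27, F'(5/3) = 25/3, so u₂ = (5/3) - (44/27)/(25/3) = 331/225.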